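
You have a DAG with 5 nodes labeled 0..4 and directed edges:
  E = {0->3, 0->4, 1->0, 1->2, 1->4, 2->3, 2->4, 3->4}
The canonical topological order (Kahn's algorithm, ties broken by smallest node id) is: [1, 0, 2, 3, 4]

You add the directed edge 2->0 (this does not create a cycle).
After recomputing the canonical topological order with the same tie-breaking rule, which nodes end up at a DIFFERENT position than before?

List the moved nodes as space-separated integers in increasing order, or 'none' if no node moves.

Answer: 0 2

Derivation:
Old toposort: [1, 0, 2, 3, 4]
Added edge 2->0
Recompute Kahn (smallest-id tiebreak):
  initial in-degrees: [2, 0, 1, 2, 4]
  ready (indeg=0): [1]
  pop 1: indeg[0]->1; indeg[2]->0; indeg[4]->3 | ready=[2] | order so far=[1]
  pop 2: indeg[0]->0; indeg[3]->1; indeg[4]->2 | ready=[0] | order so far=[1, 2]
  pop 0: indeg[3]->0; indeg[4]->1 | ready=[3] | order so far=[1, 2, 0]
  pop 3: indeg[4]->0 | ready=[4] | order so far=[1, 2, 0, 3]
  pop 4: no out-edges | ready=[] | order so far=[1, 2, 0, 3, 4]
New canonical toposort: [1, 2, 0, 3, 4]
Compare positions:
  Node 0: index 1 -> 2 (moved)
  Node 1: index 0 -> 0 (same)
  Node 2: index 2 -> 1 (moved)
  Node 3: index 3 -> 3 (same)
  Node 4: index 4 -> 4 (same)
Nodes that changed position: 0 2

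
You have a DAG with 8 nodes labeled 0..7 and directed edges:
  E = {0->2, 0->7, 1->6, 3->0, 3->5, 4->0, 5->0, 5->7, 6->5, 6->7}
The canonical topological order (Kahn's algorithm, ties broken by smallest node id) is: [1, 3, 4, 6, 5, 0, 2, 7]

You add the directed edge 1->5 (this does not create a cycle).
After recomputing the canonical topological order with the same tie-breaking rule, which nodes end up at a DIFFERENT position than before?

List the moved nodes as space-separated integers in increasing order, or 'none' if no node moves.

Old toposort: [1, 3, 4, 6, 5, 0, 2, 7]
Added edge 1->5
Recompute Kahn (smallest-id tiebreak):
  initial in-degrees: [3, 0, 1, 0, 0, 3, 1, 3]
  ready (indeg=0): [1, 3, 4]
  pop 1: indeg[5]->2; indeg[6]->0 | ready=[3, 4, 6] | order so far=[1]
  pop 3: indeg[0]->2; indeg[5]->1 | ready=[4, 6] | order so far=[1, 3]
  pop 4: indeg[0]->1 | ready=[6] | order so far=[1, 3, 4]
  pop 6: indeg[5]->0; indeg[7]->2 | ready=[5] | order so far=[1, 3, 4, 6]
  pop 5: indeg[0]->0; indeg[7]->1 | ready=[0] | order so far=[1, 3, 4, 6, 5]
  pop 0: indeg[2]->0; indeg[7]->0 | ready=[2, 7] | order so far=[1, 3, 4, 6, 5, 0]
  pop 2: no out-edges | ready=[7] | order so far=[1, 3, 4, 6, 5, 0, 2]
  pop 7: no out-edges | ready=[] | order so far=[1, 3, 4, 6, 5, 0, 2, 7]
New canonical toposort: [1, 3, 4, 6, 5, 0, 2, 7]
Compare positions:
  Node 0: index 5 -> 5 (same)
  Node 1: index 0 -> 0 (same)
  Node 2: index 6 -> 6 (same)
  Node 3: index 1 -> 1 (same)
  Node 4: index 2 -> 2 (same)
  Node 5: index 4 -> 4 (same)
  Node 6: index 3 -> 3 (same)
  Node 7: index 7 -> 7 (same)
Nodes that changed position: none

Answer: none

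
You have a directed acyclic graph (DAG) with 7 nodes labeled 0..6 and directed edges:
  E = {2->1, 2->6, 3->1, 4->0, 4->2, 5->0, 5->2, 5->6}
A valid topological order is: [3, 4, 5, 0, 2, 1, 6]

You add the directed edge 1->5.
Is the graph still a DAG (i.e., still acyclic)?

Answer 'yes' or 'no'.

Answer: no

Derivation:
Given toposort: [3, 4, 5, 0, 2, 1, 6]
Position of 1: index 5; position of 5: index 2
New edge 1->5: backward (u after v in old order)
Backward edge: old toposort is now invalid. Check if this creates a cycle.
Does 5 already reach 1? Reachable from 5: [0, 1, 2, 5, 6]. YES -> cycle!
Still a DAG? no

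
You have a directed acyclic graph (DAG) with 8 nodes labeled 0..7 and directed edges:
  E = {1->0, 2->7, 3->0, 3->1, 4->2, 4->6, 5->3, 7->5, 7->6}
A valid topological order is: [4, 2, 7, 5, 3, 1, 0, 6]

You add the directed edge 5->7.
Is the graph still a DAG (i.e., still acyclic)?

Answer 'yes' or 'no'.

Given toposort: [4, 2, 7, 5, 3, 1, 0, 6]
Position of 5: index 3; position of 7: index 2
New edge 5->7: backward (u after v in old order)
Backward edge: old toposort is now invalid. Check if this creates a cycle.
Does 7 already reach 5? Reachable from 7: [0, 1, 3, 5, 6, 7]. YES -> cycle!
Still a DAG? no

Answer: no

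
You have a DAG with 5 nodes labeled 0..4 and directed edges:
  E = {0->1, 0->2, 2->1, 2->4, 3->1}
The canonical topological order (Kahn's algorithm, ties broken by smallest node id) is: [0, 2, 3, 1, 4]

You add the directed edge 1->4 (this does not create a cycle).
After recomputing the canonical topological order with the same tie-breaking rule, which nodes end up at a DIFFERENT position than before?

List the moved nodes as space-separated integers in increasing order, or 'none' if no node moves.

Old toposort: [0, 2, 3, 1, 4]
Added edge 1->4
Recompute Kahn (smallest-id tiebreak):
  initial in-degrees: [0, 3, 1, 0, 2]
  ready (indeg=0): [0, 3]
  pop 0: indeg[1]->2; indeg[2]->0 | ready=[2, 3] | order so far=[0]
  pop 2: indeg[1]->1; indeg[4]->1 | ready=[3] | order so far=[0, 2]
  pop 3: indeg[1]->0 | ready=[1] | order so far=[0, 2, 3]
  pop 1: indeg[4]->0 | ready=[4] | order so far=[0, 2, 3, 1]
  pop 4: no out-edges | ready=[] | order so far=[0, 2, 3, 1, 4]
New canonical toposort: [0, 2, 3, 1, 4]
Compare positions:
  Node 0: index 0 -> 0 (same)
  Node 1: index 3 -> 3 (same)
  Node 2: index 1 -> 1 (same)
  Node 3: index 2 -> 2 (same)
  Node 4: index 4 -> 4 (same)
Nodes that changed position: none

Answer: none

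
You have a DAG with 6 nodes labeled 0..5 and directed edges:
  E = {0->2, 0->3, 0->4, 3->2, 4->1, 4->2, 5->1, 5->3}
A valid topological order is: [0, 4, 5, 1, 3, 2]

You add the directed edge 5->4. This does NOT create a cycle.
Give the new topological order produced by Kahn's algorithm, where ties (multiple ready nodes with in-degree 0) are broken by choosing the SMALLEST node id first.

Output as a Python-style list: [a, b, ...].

Answer: [0, 5, 3, 4, 1, 2]

Derivation:
Old toposort: [0, 4, 5, 1, 3, 2]
Added edge: 5->4
Position of 5 (2) > position of 4 (1). Must reorder: 5 must now come before 4.
Run Kahn's algorithm (break ties by smallest node id):
  initial in-degrees: [0, 2, 3, 2, 2, 0]
  ready (indeg=0): [0, 5]
  pop 0: indeg[2]->2; indeg[3]->1; indeg[4]->1 | ready=[5] | order so far=[0]
  pop 5: indeg[1]->1; indeg[3]->0; indeg[4]->0 | ready=[3, 4] | order so far=[0, 5]
  pop 3: indeg[2]->1 | ready=[4] | order so far=[0, 5, 3]
  pop 4: indeg[1]->0; indeg[2]->0 | ready=[1, 2] | order so far=[0, 5, 3, 4]
  pop 1: no out-edges | ready=[2] | order so far=[0, 5, 3, 4, 1]
  pop 2: no out-edges | ready=[] | order so far=[0, 5, 3, 4, 1, 2]
  Result: [0, 5, 3, 4, 1, 2]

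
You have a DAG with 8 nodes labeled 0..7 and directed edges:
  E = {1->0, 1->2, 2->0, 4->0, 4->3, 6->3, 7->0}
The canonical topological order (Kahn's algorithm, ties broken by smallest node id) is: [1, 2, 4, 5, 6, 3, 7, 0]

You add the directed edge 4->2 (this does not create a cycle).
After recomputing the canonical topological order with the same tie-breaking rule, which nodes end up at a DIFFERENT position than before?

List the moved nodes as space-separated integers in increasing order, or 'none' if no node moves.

Old toposort: [1, 2, 4, 5, 6, 3, 7, 0]
Added edge 4->2
Recompute Kahn (smallest-id tiebreak):
  initial in-degrees: [4, 0, 2, 2, 0, 0, 0, 0]
  ready (indeg=0): [1, 4, 5, 6, 7]
  pop 1: indeg[0]->3; indeg[2]->1 | ready=[4, 5, 6, 7] | order so far=[1]
  pop 4: indeg[0]->2; indeg[2]->0; indeg[3]->1 | ready=[2, 5, 6, 7] | order so far=[1, 4]
  pop 2: indeg[0]->1 | ready=[5, 6, 7] | order so far=[1, 4, 2]
  pop 5: no out-edges | ready=[6, 7] | order so far=[1, 4, 2, 5]
  pop 6: indeg[3]->0 | ready=[3, 7] | order so far=[1, 4, 2, 5, 6]
  pop 3: no out-edges | ready=[7] | order so far=[1, 4, 2, 5, 6, 3]
  pop 7: indeg[0]->0 | ready=[0] | order so far=[1, 4, 2, 5, 6, 3, 7]
  pop 0: no out-edges | ready=[] | order so far=[1, 4, 2, 5, 6, 3, 7, 0]
New canonical toposort: [1, 4, 2, 5, 6, 3, 7, 0]
Compare positions:
  Node 0: index 7 -> 7 (same)
  Node 1: index 0 -> 0 (same)
  Node 2: index 1 -> 2 (moved)
  Node 3: index 5 -> 5 (same)
  Node 4: index 2 -> 1 (moved)
  Node 5: index 3 -> 3 (same)
  Node 6: index 4 -> 4 (same)
  Node 7: index 6 -> 6 (same)
Nodes that changed position: 2 4

Answer: 2 4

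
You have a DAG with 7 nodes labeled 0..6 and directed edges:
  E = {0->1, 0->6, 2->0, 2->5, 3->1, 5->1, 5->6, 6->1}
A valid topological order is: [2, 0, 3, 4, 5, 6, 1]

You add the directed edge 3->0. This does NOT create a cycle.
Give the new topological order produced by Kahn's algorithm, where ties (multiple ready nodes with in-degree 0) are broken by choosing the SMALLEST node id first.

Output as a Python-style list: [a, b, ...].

Old toposort: [2, 0, 3, 4, 5, 6, 1]
Added edge: 3->0
Position of 3 (2) > position of 0 (1). Must reorder: 3 must now come before 0.
Run Kahn's algorithm (break ties by smallest node id):
  initial in-degrees: [2, 4, 0, 0, 0, 1, 2]
  ready (indeg=0): [2, 3, 4]
  pop 2: indeg[0]->1; indeg[5]->0 | ready=[3, 4, 5] | order so far=[2]
  pop 3: indeg[0]->0; indeg[1]->3 | ready=[0, 4, 5] | order so far=[2, 3]
  pop 0: indeg[1]->2; indeg[6]->1 | ready=[4, 5] | order so far=[2, 3, 0]
  pop 4: no out-edges | ready=[5] | order so far=[2, 3, 0, 4]
  pop 5: indeg[1]->1; indeg[6]->0 | ready=[6] | order so far=[2, 3, 0, 4, 5]
  pop 6: indeg[1]->0 | ready=[1] | order so far=[2, 3, 0, 4, 5, 6]
  pop 1: no out-edges | ready=[] | order so far=[2, 3, 0, 4, 5, 6, 1]
  Result: [2, 3, 0, 4, 5, 6, 1]

Answer: [2, 3, 0, 4, 5, 6, 1]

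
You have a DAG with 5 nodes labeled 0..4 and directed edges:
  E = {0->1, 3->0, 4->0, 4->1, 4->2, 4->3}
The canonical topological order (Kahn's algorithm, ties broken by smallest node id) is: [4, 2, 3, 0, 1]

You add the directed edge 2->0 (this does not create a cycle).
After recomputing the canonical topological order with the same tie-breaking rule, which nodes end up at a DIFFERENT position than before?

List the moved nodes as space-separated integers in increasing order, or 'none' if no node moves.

Answer: none

Derivation:
Old toposort: [4, 2, 3, 0, 1]
Added edge 2->0
Recompute Kahn (smallest-id tiebreak):
  initial in-degrees: [3, 2, 1, 1, 0]
  ready (indeg=0): [4]
  pop 4: indeg[0]->2; indeg[1]->1; indeg[2]->0; indeg[3]->0 | ready=[2, 3] | order so far=[4]
  pop 2: indeg[0]->1 | ready=[3] | order so far=[4, 2]
  pop 3: indeg[0]->0 | ready=[0] | order so far=[4, 2, 3]
  pop 0: indeg[1]->0 | ready=[1] | order so far=[4, 2, 3, 0]
  pop 1: no out-edges | ready=[] | order so far=[4, 2, 3, 0, 1]
New canonical toposort: [4, 2, 3, 0, 1]
Compare positions:
  Node 0: index 3 -> 3 (same)
  Node 1: index 4 -> 4 (same)
  Node 2: index 1 -> 1 (same)
  Node 3: index 2 -> 2 (same)
  Node 4: index 0 -> 0 (same)
Nodes that changed position: none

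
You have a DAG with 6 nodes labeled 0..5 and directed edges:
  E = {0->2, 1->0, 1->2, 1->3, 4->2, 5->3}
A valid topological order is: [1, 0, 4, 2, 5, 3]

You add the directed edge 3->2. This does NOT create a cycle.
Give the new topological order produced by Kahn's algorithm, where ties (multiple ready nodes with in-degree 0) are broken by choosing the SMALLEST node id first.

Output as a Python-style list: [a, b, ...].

Old toposort: [1, 0, 4, 2, 5, 3]
Added edge: 3->2
Position of 3 (5) > position of 2 (3). Must reorder: 3 must now come before 2.
Run Kahn's algorithm (break ties by smallest node id):
  initial in-degrees: [1, 0, 4, 2, 0, 0]
  ready (indeg=0): [1, 4, 5]
  pop 1: indeg[0]->0; indeg[2]->3; indeg[3]->1 | ready=[0, 4, 5] | order so far=[1]
  pop 0: indeg[2]->2 | ready=[4, 5] | order so far=[1, 0]
  pop 4: indeg[2]->1 | ready=[5] | order so far=[1, 0, 4]
  pop 5: indeg[3]->0 | ready=[3] | order so far=[1, 0, 4, 5]
  pop 3: indeg[2]->0 | ready=[2] | order so far=[1, 0, 4, 5, 3]
  pop 2: no out-edges | ready=[] | order so far=[1, 0, 4, 5, 3, 2]
  Result: [1, 0, 4, 5, 3, 2]

Answer: [1, 0, 4, 5, 3, 2]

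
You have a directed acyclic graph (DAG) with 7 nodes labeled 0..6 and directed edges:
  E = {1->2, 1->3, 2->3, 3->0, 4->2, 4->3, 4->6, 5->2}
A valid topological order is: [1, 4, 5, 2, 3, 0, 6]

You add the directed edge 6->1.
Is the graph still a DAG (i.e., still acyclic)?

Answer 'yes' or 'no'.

Given toposort: [1, 4, 5, 2, 3, 0, 6]
Position of 6: index 6; position of 1: index 0
New edge 6->1: backward (u after v in old order)
Backward edge: old toposort is now invalid. Check if this creates a cycle.
Does 1 already reach 6? Reachable from 1: [0, 1, 2, 3]. NO -> still a DAG (reorder needed).
Still a DAG? yes

Answer: yes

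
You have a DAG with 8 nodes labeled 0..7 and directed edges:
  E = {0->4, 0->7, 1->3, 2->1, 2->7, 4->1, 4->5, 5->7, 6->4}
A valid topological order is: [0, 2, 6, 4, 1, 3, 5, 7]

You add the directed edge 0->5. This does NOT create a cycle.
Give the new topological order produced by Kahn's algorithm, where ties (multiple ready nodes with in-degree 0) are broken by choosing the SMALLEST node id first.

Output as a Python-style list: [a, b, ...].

Answer: [0, 2, 6, 4, 1, 3, 5, 7]

Derivation:
Old toposort: [0, 2, 6, 4, 1, 3, 5, 7]
Added edge: 0->5
Position of 0 (0) < position of 5 (6). Old order still valid.
Run Kahn's algorithm (break ties by smallest node id):
  initial in-degrees: [0, 2, 0, 1, 2, 2, 0, 3]
  ready (indeg=0): [0, 2, 6]
  pop 0: indeg[4]->1; indeg[5]->1; indeg[7]->2 | ready=[2, 6] | order so far=[0]
  pop 2: indeg[1]->1; indeg[7]->1 | ready=[6] | order so far=[0, 2]
  pop 6: indeg[4]->0 | ready=[4] | order so far=[0, 2, 6]
  pop 4: indeg[1]->0; indeg[5]->0 | ready=[1, 5] | order so far=[0, 2, 6, 4]
  pop 1: indeg[3]->0 | ready=[3, 5] | order so far=[0, 2, 6, 4, 1]
  pop 3: no out-edges | ready=[5] | order so far=[0, 2, 6, 4, 1, 3]
  pop 5: indeg[7]->0 | ready=[7] | order so far=[0, 2, 6, 4, 1, 3, 5]
  pop 7: no out-edges | ready=[] | order so far=[0, 2, 6, 4, 1, 3, 5, 7]
  Result: [0, 2, 6, 4, 1, 3, 5, 7]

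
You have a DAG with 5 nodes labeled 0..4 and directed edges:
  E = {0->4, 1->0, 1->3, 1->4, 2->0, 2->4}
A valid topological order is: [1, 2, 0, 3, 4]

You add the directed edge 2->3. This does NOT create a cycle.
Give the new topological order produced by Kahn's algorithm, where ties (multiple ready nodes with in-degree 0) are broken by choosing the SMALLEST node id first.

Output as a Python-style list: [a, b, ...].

Answer: [1, 2, 0, 3, 4]

Derivation:
Old toposort: [1, 2, 0, 3, 4]
Added edge: 2->3
Position of 2 (1) < position of 3 (3). Old order still valid.
Run Kahn's algorithm (break ties by smallest node id):
  initial in-degrees: [2, 0, 0, 2, 3]
  ready (indeg=0): [1, 2]
  pop 1: indeg[0]->1; indeg[3]->1; indeg[4]->2 | ready=[2] | order so far=[1]
  pop 2: indeg[0]->0; indeg[3]->0; indeg[4]->1 | ready=[0, 3] | order so far=[1, 2]
  pop 0: indeg[4]->0 | ready=[3, 4] | order so far=[1, 2, 0]
  pop 3: no out-edges | ready=[4] | order so far=[1, 2, 0, 3]
  pop 4: no out-edges | ready=[] | order so far=[1, 2, 0, 3, 4]
  Result: [1, 2, 0, 3, 4]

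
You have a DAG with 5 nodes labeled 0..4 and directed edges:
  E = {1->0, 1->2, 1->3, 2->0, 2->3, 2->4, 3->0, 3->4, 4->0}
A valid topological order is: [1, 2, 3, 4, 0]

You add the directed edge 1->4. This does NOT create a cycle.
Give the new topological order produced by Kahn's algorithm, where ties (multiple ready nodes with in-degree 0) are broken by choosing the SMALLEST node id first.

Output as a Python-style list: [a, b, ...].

Answer: [1, 2, 3, 4, 0]

Derivation:
Old toposort: [1, 2, 3, 4, 0]
Added edge: 1->4
Position of 1 (0) < position of 4 (3). Old order still valid.
Run Kahn's algorithm (break ties by smallest node id):
  initial in-degrees: [4, 0, 1, 2, 3]
  ready (indeg=0): [1]
  pop 1: indeg[0]->3; indeg[2]->0; indeg[3]->1; indeg[4]->2 | ready=[2] | order so far=[1]
  pop 2: indeg[0]->2; indeg[3]->0; indeg[4]->1 | ready=[3] | order so far=[1, 2]
  pop 3: indeg[0]->1; indeg[4]->0 | ready=[4] | order so far=[1, 2, 3]
  pop 4: indeg[0]->0 | ready=[0] | order so far=[1, 2, 3, 4]
  pop 0: no out-edges | ready=[] | order so far=[1, 2, 3, 4, 0]
  Result: [1, 2, 3, 4, 0]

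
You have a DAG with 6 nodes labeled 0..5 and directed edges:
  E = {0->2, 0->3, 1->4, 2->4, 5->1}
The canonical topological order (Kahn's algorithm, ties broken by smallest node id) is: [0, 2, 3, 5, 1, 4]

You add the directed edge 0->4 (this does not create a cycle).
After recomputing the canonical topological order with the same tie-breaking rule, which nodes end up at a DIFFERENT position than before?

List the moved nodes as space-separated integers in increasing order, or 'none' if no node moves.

Old toposort: [0, 2, 3, 5, 1, 4]
Added edge 0->4
Recompute Kahn (smallest-id tiebreak):
  initial in-degrees: [0, 1, 1, 1, 3, 0]
  ready (indeg=0): [0, 5]
  pop 0: indeg[2]->0; indeg[3]->0; indeg[4]->2 | ready=[2, 3, 5] | order so far=[0]
  pop 2: indeg[4]->1 | ready=[3, 5] | order so far=[0, 2]
  pop 3: no out-edges | ready=[5] | order so far=[0, 2, 3]
  pop 5: indeg[1]->0 | ready=[1] | order so far=[0, 2, 3, 5]
  pop 1: indeg[4]->0 | ready=[4] | order so far=[0, 2, 3, 5, 1]
  pop 4: no out-edges | ready=[] | order so far=[0, 2, 3, 5, 1, 4]
New canonical toposort: [0, 2, 3, 5, 1, 4]
Compare positions:
  Node 0: index 0 -> 0 (same)
  Node 1: index 4 -> 4 (same)
  Node 2: index 1 -> 1 (same)
  Node 3: index 2 -> 2 (same)
  Node 4: index 5 -> 5 (same)
  Node 5: index 3 -> 3 (same)
Nodes that changed position: none

Answer: none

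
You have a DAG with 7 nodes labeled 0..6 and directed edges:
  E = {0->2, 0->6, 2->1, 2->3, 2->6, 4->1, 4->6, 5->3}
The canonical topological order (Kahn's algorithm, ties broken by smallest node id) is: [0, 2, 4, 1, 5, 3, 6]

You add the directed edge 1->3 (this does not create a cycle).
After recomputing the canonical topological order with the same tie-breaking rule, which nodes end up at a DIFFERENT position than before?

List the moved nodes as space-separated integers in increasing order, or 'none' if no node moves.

Answer: none

Derivation:
Old toposort: [0, 2, 4, 1, 5, 3, 6]
Added edge 1->3
Recompute Kahn (smallest-id tiebreak):
  initial in-degrees: [0, 2, 1, 3, 0, 0, 3]
  ready (indeg=0): [0, 4, 5]
  pop 0: indeg[2]->0; indeg[6]->2 | ready=[2, 4, 5] | order so far=[0]
  pop 2: indeg[1]->1; indeg[3]->2; indeg[6]->1 | ready=[4, 5] | order so far=[0, 2]
  pop 4: indeg[1]->0; indeg[6]->0 | ready=[1, 5, 6] | order so far=[0, 2, 4]
  pop 1: indeg[3]->1 | ready=[5, 6] | order so far=[0, 2, 4, 1]
  pop 5: indeg[3]->0 | ready=[3, 6] | order so far=[0, 2, 4, 1, 5]
  pop 3: no out-edges | ready=[6] | order so far=[0, 2, 4, 1, 5, 3]
  pop 6: no out-edges | ready=[] | order so far=[0, 2, 4, 1, 5, 3, 6]
New canonical toposort: [0, 2, 4, 1, 5, 3, 6]
Compare positions:
  Node 0: index 0 -> 0 (same)
  Node 1: index 3 -> 3 (same)
  Node 2: index 1 -> 1 (same)
  Node 3: index 5 -> 5 (same)
  Node 4: index 2 -> 2 (same)
  Node 5: index 4 -> 4 (same)
  Node 6: index 6 -> 6 (same)
Nodes that changed position: none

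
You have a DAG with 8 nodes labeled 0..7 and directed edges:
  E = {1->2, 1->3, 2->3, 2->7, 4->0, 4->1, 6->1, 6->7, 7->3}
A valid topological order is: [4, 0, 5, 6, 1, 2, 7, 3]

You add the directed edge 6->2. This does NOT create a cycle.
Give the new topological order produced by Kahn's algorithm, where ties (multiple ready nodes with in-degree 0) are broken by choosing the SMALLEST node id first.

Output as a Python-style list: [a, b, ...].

Old toposort: [4, 0, 5, 6, 1, 2, 7, 3]
Added edge: 6->2
Position of 6 (3) < position of 2 (5). Old order still valid.
Run Kahn's algorithm (break ties by smallest node id):
  initial in-degrees: [1, 2, 2, 3, 0, 0, 0, 2]
  ready (indeg=0): [4, 5, 6]
  pop 4: indeg[0]->0; indeg[1]->1 | ready=[0, 5, 6] | order so far=[4]
  pop 0: no out-edges | ready=[5, 6] | order so far=[4, 0]
  pop 5: no out-edges | ready=[6] | order so far=[4, 0, 5]
  pop 6: indeg[1]->0; indeg[2]->1; indeg[7]->1 | ready=[1] | order so far=[4, 0, 5, 6]
  pop 1: indeg[2]->0; indeg[3]->2 | ready=[2] | order so far=[4, 0, 5, 6, 1]
  pop 2: indeg[3]->1; indeg[7]->0 | ready=[7] | order so far=[4, 0, 5, 6, 1, 2]
  pop 7: indeg[3]->0 | ready=[3] | order so far=[4, 0, 5, 6, 1, 2, 7]
  pop 3: no out-edges | ready=[] | order so far=[4, 0, 5, 6, 1, 2, 7, 3]
  Result: [4, 0, 5, 6, 1, 2, 7, 3]

Answer: [4, 0, 5, 6, 1, 2, 7, 3]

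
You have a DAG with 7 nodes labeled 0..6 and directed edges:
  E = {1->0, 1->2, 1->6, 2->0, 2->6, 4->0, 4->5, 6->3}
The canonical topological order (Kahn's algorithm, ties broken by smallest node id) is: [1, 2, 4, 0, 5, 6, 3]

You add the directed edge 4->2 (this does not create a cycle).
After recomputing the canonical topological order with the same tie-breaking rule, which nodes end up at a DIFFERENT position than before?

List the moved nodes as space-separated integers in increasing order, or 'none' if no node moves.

Answer: 2 4

Derivation:
Old toposort: [1, 2, 4, 0, 5, 6, 3]
Added edge 4->2
Recompute Kahn (smallest-id tiebreak):
  initial in-degrees: [3, 0, 2, 1, 0, 1, 2]
  ready (indeg=0): [1, 4]
  pop 1: indeg[0]->2; indeg[2]->1; indeg[6]->1 | ready=[4] | order so far=[1]
  pop 4: indeg[0]->1; indeg[2]->0; indeg[5]->0 | ready=[2, 5] | order so far=[1, 4]
  pop 2: indeg[0]->0; indeg[6]->0 | ready=[0, 5, 6] | order so far=[1, 4, 2]
  pop 0: no out-edges | ready=[5, 6] | order so far=[1, 4, 2, 0]
  pop 5: no out-edges | ready=[6] | order so far=[1, 4, 2, 0, 5]
  pop 6: indeg[3]->0 | ready=[3] | order so far=[1, 4, 2, 0, 5, 6]
  pop 3: no out-edges | ready=[] | order so far=[1, 4, 2, 0, 5, 6, 3]
New canonical toposort: [1, 4, 2, 0, 5, 6, 3]
Compare positions:
  Node 0: index 3 -> 3 (same)
  Node 1: index 0 -> 0 (same)
  Node 2: index 1 -> 2 (moved)
  Node 3: index 6 -> 6 (same)
  Node 4: index 2 -> 1 (moved)
  Node 5: index 4 -> 4 (same)
  Node 6: index 5 -> 5 (same)
Nodes that changed position: 2 4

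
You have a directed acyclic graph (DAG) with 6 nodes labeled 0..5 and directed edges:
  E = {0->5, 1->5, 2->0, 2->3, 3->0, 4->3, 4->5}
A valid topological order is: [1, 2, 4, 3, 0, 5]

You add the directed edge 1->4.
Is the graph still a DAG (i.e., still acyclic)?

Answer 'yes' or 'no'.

Given toposort: [1, 2, 4, 3, 0, 5]
Position of 1: index 0; position of 4: index 2
New edge 1->4: forward
Forward edge: respects the existing order. Still a DAG, same toposort still valid.
Still a DAG? yes

Answer: yes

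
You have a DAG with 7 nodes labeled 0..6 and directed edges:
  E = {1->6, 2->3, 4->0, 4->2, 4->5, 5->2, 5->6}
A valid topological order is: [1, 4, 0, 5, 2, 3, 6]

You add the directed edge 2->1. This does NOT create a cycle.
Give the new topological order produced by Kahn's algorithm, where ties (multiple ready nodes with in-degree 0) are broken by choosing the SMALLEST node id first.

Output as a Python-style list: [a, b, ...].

Old toposort: [1, 4, 0, 5, 2, 3, 6]
Added edge: 2->1
Position of 2 (4) > position of 1 (0). Must reorder: 2 must now come before 1.
Run Kahn's algorithm (break ties by smallest node id):
  initial in-degrees: [1, 1, 2, 1, 0, 1, 2]
  ready (indeg=0): [4]
  pop 4: indeg[0]->0; indeg[2]->1; indeg[5]->0 | ready=[0, 5] | order so far=[4]
  pop 0: no out-edges | ready=[5] | order so far=[4, 0]
  pop 5: indeg[2]->0; indeg[6]->1 | ready=[2] | order so far=[4, 0, 5]
  pop 2: indeg[1]->0; indeg[3]->0 | ready=[1, 3] | order so far=[4, 0, 5, 2]
  pop 1: indeg[6]->0 | ready=[3, 6] | order so far=[4, 0, 5, 2, 1]
  pop 3: no out-edges | ready=[6] | order so far=[4, 0, 5, 2, 1, 3]
  pop 6: no out-edges | ready=[] | order so far=[4, 0, 5, 2, 1, 3, 6]
  Result: [4, 0, 5, 2, 1, 3, 6]

Answer: [4, 0, 5, 2, 1, 3, 6]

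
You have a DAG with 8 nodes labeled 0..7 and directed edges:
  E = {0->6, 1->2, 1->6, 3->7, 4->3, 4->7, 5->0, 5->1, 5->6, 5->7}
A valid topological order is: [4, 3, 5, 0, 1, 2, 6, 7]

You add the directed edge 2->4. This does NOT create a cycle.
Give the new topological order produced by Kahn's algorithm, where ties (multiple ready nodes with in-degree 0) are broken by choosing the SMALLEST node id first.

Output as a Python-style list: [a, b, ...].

Old toposort: [4, 3, 5, 0, 1, 2, 6, 7]
Added edge: 2->4
Position of 2 (5) > position of 4 (0). Must reorder: 2 must now come before 4.
Run Kahn's algorithm (break ties by smallest node id):
  initial in-degrees: [1, 1, 1, 1, 1, 0, 3, 3]
  ready (indeg=0): [5]
  pop 5: indeg[0]->0; indeg[1]->0; indeg[6]->2; indeg[7]->2 | ready=[0, 1] | order so far=[5]
  pop 0: indeg[6]->1 | ready=[1] | order so far=[5, 0]
  pop 1: indeg[2]->0; indeg[6]->0 | ready=[2, 6] | order so far=[5, 0, 1]
  pop 2: indeg[4]->0 | ready=[4, 6] | order so far=[5, 0, 1, 2]
  pop 4: indeg[3]->0; indeg[7]->1 | ready=[3, 6] | order so far=[5, 0, 1, 2, 4]
  pop 3: indeg[7]->0 | ready=[6, 7] | order so far=[5, 0, 1, 2, 4, 3]
  pop 6: no out-edges | ready=[7] | order so far=[5, 0, 1, 2, 4, 3, 6]
  pop 7: no out-edges | ready=[] | order so far=[5, 0, 1, 2, 4, 3, 6, 7]
  Result: [5, 0, 1, 2, 4, 3, 6, 7]

Answer: [5, 0, 1, 2, 4, 3, 6, 7]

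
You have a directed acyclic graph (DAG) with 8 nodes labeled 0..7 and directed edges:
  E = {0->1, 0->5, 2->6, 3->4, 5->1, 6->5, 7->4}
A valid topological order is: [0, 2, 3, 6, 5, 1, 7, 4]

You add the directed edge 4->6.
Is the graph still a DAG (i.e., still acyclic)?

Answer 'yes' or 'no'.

Answer: yes

Derivation:
Given toposort: [0, 2, 3, 6, 5, 1, 7, 4]
Position of 4: index 7; position of 6: index 3
New edge 4->6: backward (u after v in old order)
Backward edge: old toposort is now invalid. Check if this creates a cycle.
Does 6 already reach 4? Reachable from 6: [1, 5, 6]. NO -> still a DAG (reorder needed).
Still a DAG? yes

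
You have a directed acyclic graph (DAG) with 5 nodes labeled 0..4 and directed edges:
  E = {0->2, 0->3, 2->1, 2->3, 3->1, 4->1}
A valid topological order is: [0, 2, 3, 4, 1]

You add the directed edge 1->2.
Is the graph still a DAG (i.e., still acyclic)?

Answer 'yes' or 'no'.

Given toposort: [0, 2, 3, 4, 1]
Position of 1: index 4; position of 2: index 1
New edge 1->2: backward (u after v in old order)
Backward edge: old toposort is now invalid. Check if this creates a cycle.
Does 2 already reach 1? Reachable from 2: [1, 2, 3]. YES -> cycle!
Still a DAG? no

Answer: no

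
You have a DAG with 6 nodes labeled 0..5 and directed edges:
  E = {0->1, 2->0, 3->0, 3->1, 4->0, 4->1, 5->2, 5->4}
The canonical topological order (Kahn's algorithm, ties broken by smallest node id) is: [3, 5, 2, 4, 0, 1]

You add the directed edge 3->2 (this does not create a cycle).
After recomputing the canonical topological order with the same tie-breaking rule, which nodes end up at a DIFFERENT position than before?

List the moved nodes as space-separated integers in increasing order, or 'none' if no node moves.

Answer: none

Derivation:
Old toposort: [3, 5, 2, 4, 0, 1]
Added edge 3->2
Recompute Kahn (smallest-id tiebreak):
  initial in-degrees: [3, 3, 2, 0, 1, 0]
  ready (indeg=0): [3, 5]
  pop 3: indeg[0]->2; indeg[1]->2; indeg[2]->1 | ready=[5] | order so far=[3]
  pop 5: indeg[2]->0; indeg[4]->0 | ready=[2, 4] | order so far=[3, 5]
  pop 2: indeg[0]->1 | ready=[4] | order so far=[3, 5, 2]
  pop 4: indeg[0]->0; indeg[1]->1 | ready=[0] | order so far=[3, 5, 2, 4]
  pop 0: indeg[1]->0 | ready=[1] | order so far=[3, 5, 2, 4, 0]
  pop 1: no out-edges | ready=[] | order so far=[3, 5, 2, 4, 0, 1]
New canonical toposort: [3, 5, 2, 4, 0, 1]
Compare positions:
  Node 0: index 4 -> 4 (same)
  Node 1: index 5 -> 5 (same)
  Node 2: index 2 -> 2 (same)
  Node 3: index 0 -> 0 (same)
  Node 4: index 3 -> 3 (same)
  Node 5: index 1 -> 1 (same)
Nodes that changed position: none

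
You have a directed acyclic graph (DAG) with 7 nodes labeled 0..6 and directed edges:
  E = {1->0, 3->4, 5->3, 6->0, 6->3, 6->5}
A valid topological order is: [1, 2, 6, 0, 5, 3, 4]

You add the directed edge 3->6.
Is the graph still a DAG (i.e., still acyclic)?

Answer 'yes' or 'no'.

Answer: no

Derivation:
Given toposort: [1, 2, 6, 0, 5, 3, 4]
Position of 3: index 5; position of 6: index 2
New edge 3->6: backward (u after v in old order)
Backward edge: old toposort is now invalid. Check if this creates a cycle.
Does 6 already reach 3? Reachable from 6: [0, 3, 4, 5, 6]. YES -> cycle!
Still a DAG? no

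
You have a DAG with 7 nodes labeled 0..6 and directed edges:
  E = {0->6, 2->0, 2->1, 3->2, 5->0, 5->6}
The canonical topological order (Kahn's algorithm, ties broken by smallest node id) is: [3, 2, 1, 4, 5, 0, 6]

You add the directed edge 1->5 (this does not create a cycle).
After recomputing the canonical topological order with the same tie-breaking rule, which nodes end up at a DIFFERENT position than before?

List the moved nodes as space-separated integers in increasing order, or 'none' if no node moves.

Old toposort: [3, 2, 1, 4, 5, 0, 6]
Added edge 1->5
Recompute Kahn (smallest-id tiebreak):
  initial in-degrees: [2, 1, 1, 0, 0, 1, 2]
  ready (indeg=0): [3, 4]
  pop 3: indeg[2]->0 | ready=[2, 4] | order so far=[3]
  pop 2: indeg[0]->1; indeg[1]->0 | ready=[1, 4] | order so far=[3, 2]
  pop 1: indeg[5]->0 | ready=[4, 5] | order so far=[3, 2, 1]
  pop 4: no out-edges | ready=[5] | order so far=[3, 2, 1, 4]
  pop 5: indeg[0]->0; indeg[6]->1 | ready=[0] | order so far=[3, 2, 1, 4, 5]
  pop 0: indeg[6]->0 | ready=[6] | order so far=[3, 2, 1, 4, 5, 0]
  pop 6: no out-edges | ready=[] | order so far=[3, 2, 1, 4, 5, 0, 6]
New canonical toposort: [3, 2, 1, 4, 5, 0, 6]
Compare positions:
  Node 0: index 5 -> 5 (same)
  Node 1: index 2 -> 2 (same)
  Node 2: index 1 -> 1 (same)
  Node 3: index 0 -> 0 (same)
  Node 4: index 3 -> 3 (same)
  Node 5: index 4 -> 4 (same)
  Node 6: index 6 -> 6 (same)
Nodes that changed position: none

Answer: none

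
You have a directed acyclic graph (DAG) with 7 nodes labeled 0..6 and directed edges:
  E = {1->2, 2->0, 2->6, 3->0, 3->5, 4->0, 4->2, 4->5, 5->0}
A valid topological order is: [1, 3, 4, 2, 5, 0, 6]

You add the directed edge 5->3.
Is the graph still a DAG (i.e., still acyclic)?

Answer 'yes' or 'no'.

Answer: no

Derivation:
Given toposort: [1, 3, 4, 2, 5, 0, 6]
Position of 5: index 4; position of 3: index 1
New edge 5->3: backward (u after v in old order)
Backward edge: old toposort is now invalid. Check if this creates a cycle.
Does 3 already reach 5? Reachable from 3: [0, 3, 5]. YES -> cycle!
Still a DAG? no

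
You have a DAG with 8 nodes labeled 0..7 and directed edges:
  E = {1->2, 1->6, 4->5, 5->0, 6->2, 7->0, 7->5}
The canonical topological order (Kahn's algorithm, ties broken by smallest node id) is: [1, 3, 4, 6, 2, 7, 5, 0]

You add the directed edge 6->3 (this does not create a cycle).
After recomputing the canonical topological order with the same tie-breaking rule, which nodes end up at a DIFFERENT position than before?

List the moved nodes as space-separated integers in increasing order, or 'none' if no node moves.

Old toposort: [1, 3, 4, 6, 2, 7, 5, 0]
Added edge 6->3
Recompute Kahn (smallest-id tiebreak):
  initial in-degrees: [2, 0, 2, 1, 0, 2, 1, 0]
  ready (indeg=0): [1, 4, 7]
  pop 1: indeg[2]->1; indeg[6]->0 | ready=[4, 6, 7] | order so far=[1]
  pop 4: indeg[5]->1 | ready=[6, 7] | order so far=[1, 4]
  pop 6: indeg[2]->0; indeg[3]->0 | ready=[2, 3, 7] | order so far=[1, 4, 6]
  pop 2: no out-edges | ready=[3, 7] | order so far=[1, 4, 6, 2]
  pop 3: no out-edges | ready=[7] | order so far=[1, 4, 6, 2, 3]
  pop 7: indeg[0]->1; indeg[5]->0 | ready=[5] | order so far=[1, 4, 6, 2, 3, 7]
  pop 5: indeg[0]->0 | ready=[0] | order so far=[1, 4, 6, 2, 3, 7, 5]
  pop 0: no out-edges | ready=[] | order so far=[1, 4, 6, 2, 3, 7, 5, 0]
New canonical toposort: [1, 4, 6, 2, 3, 7, 5, 0]
Compare positions:
  Node 0: index 7 -> 7 (same)
  Node 1: index 0 -> 0 (same)
  Node 2: index 4 -> 3 (moved)
  Node 3: index 1 -> 4 (moved)
  Node 4: index 2 -> 1 (moved)
  Node 5: index 6 -> 6 (same)
  Node 6: index 3 -> 2 (moved)
  Node 7: index 5 -> 5 (same)
Nodes that changed position: 2 3 4 6

Answer: 2 3 4 6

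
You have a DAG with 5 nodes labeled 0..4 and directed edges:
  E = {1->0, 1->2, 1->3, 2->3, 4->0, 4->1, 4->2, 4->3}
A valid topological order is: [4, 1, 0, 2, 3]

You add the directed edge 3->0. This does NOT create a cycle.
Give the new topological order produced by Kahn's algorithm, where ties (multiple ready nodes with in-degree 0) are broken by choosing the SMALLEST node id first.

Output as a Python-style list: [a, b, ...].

Old toposort: [4, 1, 0, 2, 3]
Added edge: 3->0
Position of 3 (4) > position of 0 (2). Must reorder: 3 must now come before 0.
Run Kahn's algorithm (break ties by smallest node id):
  initial in-degrees: [3, 1, 2, 3, 0]
  ready (indeg=0): [4]
  pop 4: indeg[0]->2; indeg[1]->0; indeg[2]->1; indeg[3]->2 | ready=[1] | order so far=[4]
  pop 1: indeg[0]->1; indeg[2]->0; indeg[3]->1 | ready=[2] | order so far=[4, 1]
  pop 2: indeg[3]->0 | ready=[3] | order so far=[4, 1, 2]
  pop 3: indeg[0]->0 | ready=[0] | order so far=[4, 1, 2, 3]
  pop 0: no out-edges | ready=[] | order so far=[4, 1, 2, 3, 0]
  Result: [4, 1, 2, 3, 0]

Answer: [4, 1, 2, 3, 0]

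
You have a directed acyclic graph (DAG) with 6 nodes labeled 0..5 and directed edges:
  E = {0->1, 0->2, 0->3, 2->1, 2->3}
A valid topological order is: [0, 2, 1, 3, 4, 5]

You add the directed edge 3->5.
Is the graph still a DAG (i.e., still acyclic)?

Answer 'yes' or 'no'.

Answer: yes

Derivation:
Given toposort: [0, 2, 1, 3, 4, 5]
Position of 3: index 3; position of 5: index 5
New edge 3->5: forward
Forward edge: respects the existing order. Still a DAG, same toposort still valid.
Still a DAG? yes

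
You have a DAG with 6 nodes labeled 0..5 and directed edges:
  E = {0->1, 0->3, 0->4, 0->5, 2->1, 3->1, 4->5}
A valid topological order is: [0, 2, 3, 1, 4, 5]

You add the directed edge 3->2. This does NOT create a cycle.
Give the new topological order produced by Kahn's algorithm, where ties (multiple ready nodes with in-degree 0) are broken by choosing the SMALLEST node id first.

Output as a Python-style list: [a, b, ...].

Old toposort: [0, 2, 3, 1, 4, 5]
Added edge: 3->2
Position of 3 (2) > position of 2 (1). Must reorder: 3 must now come before 2.
Run Kahn's algorithm (break ties by smallest node id):
  initial in-degrees: [0, 3, 1, 1, 1, 2]
  ready (indeg=0): [0]
  pop 0: indeg[1]->2; indeg[3]->0; indeg[4]->0; indeg[5]->1 | ready=[3, 4] | order so far=[0]
  pop 3: indeg[1]->1; indeg[2]->0 | ready=[2, 4] | order so far=[0, 3]
  pop 2: indeg[1]->0 | ready=[1, 4] | order so far=[0, 3, 2]
  pop 1: no out-edges | ready=[4] | order so far=[0, 3, 2, 1]
  pop 4: indeg[5]->0 | ready=[5] | order so far=[0, 3, 2, 1, 4]
  pop 5: no out-edges | ready=[] | order so far=[0, 3, 2, 1, 4, 5]
  Result: [0, 3, 2, 1, 4, 5]

Answer: [0, 3, 2, 1, 4, 5]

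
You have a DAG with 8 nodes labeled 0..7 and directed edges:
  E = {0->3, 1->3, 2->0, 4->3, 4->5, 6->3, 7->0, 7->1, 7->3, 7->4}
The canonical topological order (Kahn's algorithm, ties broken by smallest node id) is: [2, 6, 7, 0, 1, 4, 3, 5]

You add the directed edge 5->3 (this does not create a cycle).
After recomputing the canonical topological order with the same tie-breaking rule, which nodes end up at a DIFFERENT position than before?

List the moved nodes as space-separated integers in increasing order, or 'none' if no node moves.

Old toposort: [2, 6, 7, 0, 1, 4, 3, 5]
Added edge 5->3
Recompute Kahn (smallest-id tiebreak):
  initial in-degrees: [2, 1, 0, 6, 1, 1, 0, 0]
  ready (indeg=0): [2, 6, 7]
  pop 2: indeg[0]->1 | ready=[6, 7] | order so far=[2]
  pop 6: indeg[3]->5 | ready=[7] | order so far=[2, 6]
  pop 7: indeg[0]->0; indeg[1]->0; indeg[3]->4; indeg[4]->0 | ready=[0, 1, 4] | order so far=[2, 6, 7]
  pop 0: indeg[3]->3 | ready=[1, 4] | order so far=[2, 6, 7, 0]
  pop 1: indeg[3]->2 | ready=[4] | order so far=[2, 6, 7, 0, 1]
  pop 4: indeg[3]->1; indeg[5]->0 | ready=[5] | order so far=[2, 6, 7, 0, 1, 4]
  pop 5: indeg[3]->0 | ready=[3] | order so far=[2, 6, 7, 0, 1, 4, 5]
  pop 3: no out-edges | ready=[] | order so far=[2, 6, 7, 0, 1, 4, 5, 3]
New canonical toposort: [2, 6, 7, 0, 1, 4, 5, 3]
Compare positions:
  Node 0: index 3 -> 3 (same)
  Node 1: index 4 -> 4 (same)
  Node 2: index 0 -> 0 (same)
  Node 3: index 6 -> 7 (moved)
  Node 4: index 5 -> 5 (same)
  Node 5: index 7 -> 6 (moved)
  Node 6: index 1 -> 1 (same)
  Node 7: index 2 -> 2 (same)
Nodes that changed position: 3 5

Answer: 3 5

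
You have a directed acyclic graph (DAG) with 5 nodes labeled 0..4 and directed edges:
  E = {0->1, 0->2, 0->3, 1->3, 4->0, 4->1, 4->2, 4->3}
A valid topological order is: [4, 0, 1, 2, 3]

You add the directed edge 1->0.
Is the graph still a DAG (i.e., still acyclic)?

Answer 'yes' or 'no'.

Given toposort: [4, 0, 1, 2, 3]
Position of 1: index 2; position of 0: index 1
New edge 1->0: backward (u after v in old order)
Backward edge: old toposort is now invalid. Check if this creates a cycle.
Does 0 already reach 1? Reachable from 0: [0, 1, 2, 3]. YES -> cycle!
Still a DAG? no

Answer: no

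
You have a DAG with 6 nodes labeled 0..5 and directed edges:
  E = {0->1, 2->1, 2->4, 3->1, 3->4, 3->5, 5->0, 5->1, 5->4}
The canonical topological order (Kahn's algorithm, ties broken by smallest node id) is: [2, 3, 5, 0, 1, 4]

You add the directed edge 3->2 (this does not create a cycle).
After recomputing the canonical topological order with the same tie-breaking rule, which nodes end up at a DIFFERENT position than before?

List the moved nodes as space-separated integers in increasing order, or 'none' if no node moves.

Old toposort: [2, 3, 5, 0, 1, 4]
Added edge 3->2
Recompute Kahn (smallest-id tiebreak):
  initial in-degrees: [1, 4, 1, 0, 3, 1]
  ready (indeg=0): [3]
  pop 3: indeg[1]->3; indeg[2]->0; indeg[4]->2; indeg[5]->0 | ready=[2, 5] | order so far=[3]
  pop 2: indeg[1]->2; indeg[4]->1 | ready=[5] | order so far=[3, 2]
  pop 5: indeg[0]->0; indeg[1]->1; indeg[4]->0 | ready=[0, 4] | order so far=[3, 2, 5]
  pop 0: indeg[1]->0 | ready=[1, 4] | order so far=[3, 2, 5, 0]
  pop 1: no out-edges | ready=[4] | order so far=[3, 2, 5, 0, 1]
  pop 4: no out-edges | ready=[] | order so far=[3, 2, 5, 0, 1, 4]
New canonical toposort: [3, 2, 5, 0, 1, 4]
Compare positions:
  Node 0: index 3 -> 3 (same)
  Node 1: index 4 -> 4 (same)
  Node 2: index 0 -> 1 (moved)
  Node 3: index 1 -> 0 (moved)
  Node 4: index 5 -> 5 (same)
  Node 5: index 2 -> 2 (same)
Nodes that changed position: 2 3

Answer: 2 3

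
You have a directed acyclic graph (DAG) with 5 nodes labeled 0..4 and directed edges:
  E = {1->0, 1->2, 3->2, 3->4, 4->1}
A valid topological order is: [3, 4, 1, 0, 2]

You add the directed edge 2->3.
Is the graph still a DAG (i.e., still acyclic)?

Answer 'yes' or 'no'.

Given toposort: [3, 4, 1, 0, 2]
Position of 2: index 4; position of 3: index 0
New edge 2->3: backward (u after v in old order)
Backward edge: old toposort is now invalid. Check if this creates a cycle.
Does 3 already reach 2? Reachable from 3: [0, 1, 2, 3, 4]. YES -> cycle!
Still a DAG? no

Answer: no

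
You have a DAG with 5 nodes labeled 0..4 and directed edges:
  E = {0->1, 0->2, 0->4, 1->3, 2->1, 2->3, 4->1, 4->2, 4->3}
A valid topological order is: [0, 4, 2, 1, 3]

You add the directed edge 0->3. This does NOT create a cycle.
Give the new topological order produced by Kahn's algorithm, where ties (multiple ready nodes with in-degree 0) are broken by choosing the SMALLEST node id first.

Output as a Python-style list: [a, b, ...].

Answer: [0, 4, 2, 1, 3]

Derivation:
Old toposort: [0, 4, 2, 1, 3]
Added edge: 0->3
Position of 0 (0) < position of 3 (4). Old order still valid.
Run Kahn's algorithm (break ties by smallest node id):
  initial in-degrees: [0, 3, 2, 4, 1]
  ready (indeg=0): [0]
  pop 0: indeg[1]->2; indeg[2]->1; indeg[3]->3; indeg[4]->0 | ready=[4] | order so far=[0]
  pop 4: indeg[1]->1; indeg[2]->0; indeg[3]->2 | ready=[2] | order so far=[0, 4]
  pop 2: indeg[1]->0; indeg[3]->1 | ready=[1] | order so far=[0, 4, 2]
  pop 1: indeg[3]->0 | ready=[3] | order so far=[0, 4, 2, 1]
  pop 3: no out-edges | ready=[] | order so far=[0, 4, 2, 1, 3]
  Result: [0, 4, 2, 1, 3]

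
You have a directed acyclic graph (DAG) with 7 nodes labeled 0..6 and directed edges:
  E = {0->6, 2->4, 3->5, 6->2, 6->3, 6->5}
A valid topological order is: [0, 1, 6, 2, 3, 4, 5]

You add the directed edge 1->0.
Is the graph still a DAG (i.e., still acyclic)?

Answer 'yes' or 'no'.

Answer: yes

Derivation:
Given toposort: [0, 1, 6, 2, 3, 4, 5]
Position of 1: index 1; position of 0: index 0
New edge 1->0: backward (u after v in old order)
Backward edge: old toposort is now invalid. Check if this creates a cycle.
Does 0 already reach 1? Reachable from 0: [0, 2, 3, 4, 5, 6]. NO -> still a DAG (reorder needed).
Still a DAG? yes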